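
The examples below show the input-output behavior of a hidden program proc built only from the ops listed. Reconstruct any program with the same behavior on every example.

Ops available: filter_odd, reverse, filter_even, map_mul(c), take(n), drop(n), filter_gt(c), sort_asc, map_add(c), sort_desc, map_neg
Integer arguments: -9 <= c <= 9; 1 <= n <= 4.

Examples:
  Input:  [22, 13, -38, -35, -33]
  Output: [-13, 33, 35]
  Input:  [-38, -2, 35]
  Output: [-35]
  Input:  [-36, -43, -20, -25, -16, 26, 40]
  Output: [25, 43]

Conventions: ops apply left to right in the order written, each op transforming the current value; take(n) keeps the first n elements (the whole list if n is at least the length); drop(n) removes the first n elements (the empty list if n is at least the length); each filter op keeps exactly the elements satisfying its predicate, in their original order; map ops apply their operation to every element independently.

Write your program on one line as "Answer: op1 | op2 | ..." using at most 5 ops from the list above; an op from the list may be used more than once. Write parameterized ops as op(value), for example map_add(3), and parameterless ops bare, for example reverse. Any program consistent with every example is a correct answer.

filter_odd | sort_asc | sort_desc | map_neg

Check, running the answer program on each example:
  [22, 13, -38, -35, -33] -> [13, -35, -33] -> [-35, -33, 13] -> [13, -33, -35] -> [-13, 33, 35]
  [-38, -2, 35] -> [35] -> [35] -> [35] -> [-35]
  [-36, -43, -20, -25, -16, 26, 40] -> [-43, -25] -> [-43, -25] -> [-25, -43] -> [25, 43]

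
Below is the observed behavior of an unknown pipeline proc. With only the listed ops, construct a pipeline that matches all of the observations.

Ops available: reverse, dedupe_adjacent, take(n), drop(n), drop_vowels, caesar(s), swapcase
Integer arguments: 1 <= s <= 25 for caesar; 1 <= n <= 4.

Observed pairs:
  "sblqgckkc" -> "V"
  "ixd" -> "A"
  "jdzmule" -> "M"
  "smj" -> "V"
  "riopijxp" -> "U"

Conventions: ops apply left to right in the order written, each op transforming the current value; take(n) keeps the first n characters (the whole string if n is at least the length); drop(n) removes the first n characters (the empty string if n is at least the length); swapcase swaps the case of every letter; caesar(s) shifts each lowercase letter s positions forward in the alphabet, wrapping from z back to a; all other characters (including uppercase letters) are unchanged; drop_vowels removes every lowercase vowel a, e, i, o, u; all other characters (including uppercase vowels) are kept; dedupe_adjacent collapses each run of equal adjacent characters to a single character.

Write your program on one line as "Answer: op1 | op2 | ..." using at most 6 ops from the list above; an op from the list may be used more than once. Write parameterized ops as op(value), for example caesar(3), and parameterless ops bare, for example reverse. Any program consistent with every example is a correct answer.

dedupe_adjacent | drop_vowels | caesar(3) | take(1) | swapcase

Check, running the answer program on each example:
  "sblqgckkc" -> "sblqgckc" -> "sblqgckc" -> "veotjfnf" -> "v" -> "V"
  "ixd" -> "ixd" -> "xd" -> "ag" -> "a" -> "A"
  "jdzmule" -> "jdzmule" -> "jdzml" -> "mgcpo" -> "m" -> "M"
  "smj" -> "smj" -> "smj" -> "vpm" -> "v" -> "V"
  "riopijxp" -> "riopijxp" -> "rpjxp" -> "usmas" -> "u" -> "U"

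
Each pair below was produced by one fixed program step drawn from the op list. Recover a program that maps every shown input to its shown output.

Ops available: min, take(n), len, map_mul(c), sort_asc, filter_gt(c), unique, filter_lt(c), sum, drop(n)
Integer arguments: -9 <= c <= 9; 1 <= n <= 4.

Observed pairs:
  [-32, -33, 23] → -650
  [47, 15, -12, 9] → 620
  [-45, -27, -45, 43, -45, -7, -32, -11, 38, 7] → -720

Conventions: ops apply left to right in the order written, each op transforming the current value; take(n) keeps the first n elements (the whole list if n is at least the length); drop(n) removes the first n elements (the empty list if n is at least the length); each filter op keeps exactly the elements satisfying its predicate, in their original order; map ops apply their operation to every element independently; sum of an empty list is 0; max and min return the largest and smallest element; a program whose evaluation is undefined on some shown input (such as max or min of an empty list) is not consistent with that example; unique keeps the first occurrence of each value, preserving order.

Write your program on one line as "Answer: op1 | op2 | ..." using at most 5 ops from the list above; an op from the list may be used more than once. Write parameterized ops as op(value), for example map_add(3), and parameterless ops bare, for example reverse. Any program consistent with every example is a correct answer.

take(2) | map_mul(-2) | map_mul(-5) | sum

Check, running the answer program on each example:
  [-32, -33, 23] -> [-32, -33] -> [64, 66] -> [-320, -330] -> -650
  [47, 15, -12, 9] -> [47, 15] -> [-94, -30] -> [470, 150] -> 620
  [-45, -27, -45, 43, -45, -7, -32, -11, 38, 7] -> [-45, -27] -> [90, 54] -> [-450, -270] -> -720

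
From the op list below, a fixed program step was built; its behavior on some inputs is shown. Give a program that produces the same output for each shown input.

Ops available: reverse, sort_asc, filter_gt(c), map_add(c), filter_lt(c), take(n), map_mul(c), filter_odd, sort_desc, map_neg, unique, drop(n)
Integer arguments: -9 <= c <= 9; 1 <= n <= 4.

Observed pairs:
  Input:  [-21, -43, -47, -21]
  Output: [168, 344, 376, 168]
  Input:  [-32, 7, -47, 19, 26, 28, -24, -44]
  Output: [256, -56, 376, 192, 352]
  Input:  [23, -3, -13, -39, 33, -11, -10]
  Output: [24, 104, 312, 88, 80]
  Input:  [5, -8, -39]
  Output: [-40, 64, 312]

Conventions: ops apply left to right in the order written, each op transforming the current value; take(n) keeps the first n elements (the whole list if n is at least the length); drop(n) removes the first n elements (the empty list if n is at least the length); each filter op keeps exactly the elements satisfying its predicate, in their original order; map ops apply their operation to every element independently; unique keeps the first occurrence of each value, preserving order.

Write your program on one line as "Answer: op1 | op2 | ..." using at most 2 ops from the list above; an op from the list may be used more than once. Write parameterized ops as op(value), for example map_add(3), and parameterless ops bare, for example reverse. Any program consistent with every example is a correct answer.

filter_lt(8) | map_mul(-8)

Check, running the answer program on each example:
  [-21, -43, -47, -21] -> [-21, -43, -47, -21] -> [168, 344, 376, 168]
  [-32, 7, -47, 19, 26, 28, -24, -44] -> [-32, 7, -47, -24, -44] -> [256, -56, 376, 192, 352]
  [23, -3, -13, -39, 33, -11, -10] -> [-3, -13, -39, -11, -10] -> [24, 104, 312, 88, 80]
  [5, -8, -39] -> [5, -8, -39] -> [-40, 64, 312]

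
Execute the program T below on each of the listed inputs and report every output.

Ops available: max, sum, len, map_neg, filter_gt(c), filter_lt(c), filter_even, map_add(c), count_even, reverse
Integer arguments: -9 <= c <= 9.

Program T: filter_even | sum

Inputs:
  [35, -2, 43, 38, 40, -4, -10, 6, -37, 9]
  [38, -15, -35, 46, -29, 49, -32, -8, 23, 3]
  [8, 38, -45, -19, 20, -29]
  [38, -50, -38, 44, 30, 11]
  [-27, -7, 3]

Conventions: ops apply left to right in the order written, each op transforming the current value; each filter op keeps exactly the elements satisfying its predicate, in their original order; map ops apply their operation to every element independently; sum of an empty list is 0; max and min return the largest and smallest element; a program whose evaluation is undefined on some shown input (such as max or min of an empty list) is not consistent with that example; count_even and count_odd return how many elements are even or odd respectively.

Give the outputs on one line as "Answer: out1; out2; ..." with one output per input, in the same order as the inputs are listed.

Execution, op by op:
  [35, -2, 43, 38, 40, -4, -10, 6, -37, 9] -> [-2, 38, 40, -4, -10, 6] -> 68
  [38, -15, -35, 46, -29, 49, -32, -8, 23, 3] -> [38, 46, -32, -8] -> 44
  [8, 38, -45, -19, 20, -29] -> [8, 38, 20] -> 66
  [38, -50, -38, 44, 30, 11] -> [38, -50, -38, 44, 30] -> 24
  [-27, -7, 3] -> [] -> 0

68; 44; 66; 24; 0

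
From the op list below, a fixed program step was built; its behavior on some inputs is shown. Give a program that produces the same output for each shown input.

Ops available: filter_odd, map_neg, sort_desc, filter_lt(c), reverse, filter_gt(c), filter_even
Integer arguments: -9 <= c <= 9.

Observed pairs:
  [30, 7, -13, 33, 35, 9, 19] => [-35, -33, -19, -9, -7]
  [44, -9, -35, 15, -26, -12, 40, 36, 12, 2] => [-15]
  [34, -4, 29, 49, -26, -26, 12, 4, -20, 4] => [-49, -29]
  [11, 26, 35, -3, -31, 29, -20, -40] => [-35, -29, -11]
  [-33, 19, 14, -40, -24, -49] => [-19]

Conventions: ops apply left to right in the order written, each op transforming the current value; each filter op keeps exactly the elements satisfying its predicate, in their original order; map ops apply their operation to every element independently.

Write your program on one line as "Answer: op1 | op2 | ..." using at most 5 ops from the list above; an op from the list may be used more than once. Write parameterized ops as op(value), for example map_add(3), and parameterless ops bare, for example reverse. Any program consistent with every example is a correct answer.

filter_odd | sort_desc | map_neg | filter_lt(2)

Check, running the answer program on each example:
  [30, 7, -13, 33, 35, 9, 19] -> [7, -13, 33, 35, 9, 19] -> [35, 33, 19, 9, 7, -13] -> [-35, -33, -19, -9, -7, 13] -> [-35, -33, -19, -9, -7]
  [44, -9, -35, 15, -26, -12, 40, 36, 12, 2] -> [-9, -35, 15] -> [15, -9, -35] -> [-15, 9, 35] -> [-15]
  [34, -4, 29, 49, -26, -26, 12, 4, -20, 4] -> [29, 49] -> [49, 29] -> [-49, -29] -> [-49, -29]
  [11, 26, 35, -3, -31, 29, -20, -40] -> [11, 35, -3, -31, 29] -> [35, 29, 11, -3, -31] -> [-35, -29, -11, 3, 31] -> [-35, -29, -11]
  [-33, 19, 14, -40, -24, -49] -> [-33, 19, -49] -> [19, -33, -49] -> [-19, 33, 49] -> [-19]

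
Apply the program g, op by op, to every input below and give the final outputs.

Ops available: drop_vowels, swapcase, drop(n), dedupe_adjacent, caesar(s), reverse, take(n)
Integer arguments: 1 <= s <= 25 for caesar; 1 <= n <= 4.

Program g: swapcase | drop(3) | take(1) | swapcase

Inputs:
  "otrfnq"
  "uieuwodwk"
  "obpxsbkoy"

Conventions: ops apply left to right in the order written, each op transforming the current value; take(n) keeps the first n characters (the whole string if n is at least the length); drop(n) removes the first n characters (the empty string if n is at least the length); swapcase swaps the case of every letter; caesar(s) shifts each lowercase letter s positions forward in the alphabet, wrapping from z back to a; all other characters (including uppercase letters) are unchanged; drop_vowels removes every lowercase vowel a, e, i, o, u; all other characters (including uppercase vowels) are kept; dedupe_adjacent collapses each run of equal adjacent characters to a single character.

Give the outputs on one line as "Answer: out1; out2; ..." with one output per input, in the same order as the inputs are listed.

Execution, op by op:
  "otrfnq" -> "OTRFNQ" -> "FNQ" -> "F" -> "f"
  "uieuwodwk" -> "UIEUWODWK" -> "UWODWK" -> "U" -> "u"
  "obpxsbkoy" -> "OBPXSBKOY" -> "XSBKOY" -> "X" -> "x"

"f"; "u"; "x"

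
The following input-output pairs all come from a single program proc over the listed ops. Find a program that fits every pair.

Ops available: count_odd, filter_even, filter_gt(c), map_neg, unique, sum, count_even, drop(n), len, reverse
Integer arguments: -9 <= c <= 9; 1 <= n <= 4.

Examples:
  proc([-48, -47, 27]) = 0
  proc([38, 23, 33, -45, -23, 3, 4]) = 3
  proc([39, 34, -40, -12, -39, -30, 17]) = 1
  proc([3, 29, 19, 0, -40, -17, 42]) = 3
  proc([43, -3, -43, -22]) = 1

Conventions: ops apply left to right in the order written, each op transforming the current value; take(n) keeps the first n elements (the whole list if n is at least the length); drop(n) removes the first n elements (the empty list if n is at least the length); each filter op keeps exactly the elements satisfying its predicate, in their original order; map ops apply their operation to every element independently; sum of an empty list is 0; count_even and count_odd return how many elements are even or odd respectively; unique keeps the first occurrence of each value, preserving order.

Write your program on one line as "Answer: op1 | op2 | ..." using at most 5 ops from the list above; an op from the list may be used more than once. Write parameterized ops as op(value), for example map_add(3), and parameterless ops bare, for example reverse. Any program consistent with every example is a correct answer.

reverse | map_neg | drop(3) | map_neg | count_odd

Check, running the answer program on each example:
  [-48, -47, 27] -> [27, -47, -48] -> [-27, 47, 48] -> [] -> [] -> 0
  [38, 23, 33, -45, -23, 3, 4] -> [4, 3, -23, -45, 33, 23, 38] -> [-4, -3, 23, 45, -33, -23, -38] -> [45, -33, -23, -38] -> [-45, 33, 23, 38] -> 3
  [39, 34, -40, -12, -39, -30, 17] -> [17, -30, -39, -12, -40, 34, 39] -> [-17, 30, 39, 12, 40, -34, -39] -> [12, 40, -34, -39] -> [-12, -40, 34, 39] -> 1
  [3, 29, 19, 0, -40, -17, 42] -> [42, -17, -40, 0, 19, 29, 3] -> [-42, 17, 40, 0, -19, -29, -3] -> [0, -19, -29, -3] -> [0, 19, 29, 3] -> 3
  [43, -3, -43, -22] -> [-22, -43, -3, 43] -> [22, 43, 3, -43] -> [-43] -> [43] -> 1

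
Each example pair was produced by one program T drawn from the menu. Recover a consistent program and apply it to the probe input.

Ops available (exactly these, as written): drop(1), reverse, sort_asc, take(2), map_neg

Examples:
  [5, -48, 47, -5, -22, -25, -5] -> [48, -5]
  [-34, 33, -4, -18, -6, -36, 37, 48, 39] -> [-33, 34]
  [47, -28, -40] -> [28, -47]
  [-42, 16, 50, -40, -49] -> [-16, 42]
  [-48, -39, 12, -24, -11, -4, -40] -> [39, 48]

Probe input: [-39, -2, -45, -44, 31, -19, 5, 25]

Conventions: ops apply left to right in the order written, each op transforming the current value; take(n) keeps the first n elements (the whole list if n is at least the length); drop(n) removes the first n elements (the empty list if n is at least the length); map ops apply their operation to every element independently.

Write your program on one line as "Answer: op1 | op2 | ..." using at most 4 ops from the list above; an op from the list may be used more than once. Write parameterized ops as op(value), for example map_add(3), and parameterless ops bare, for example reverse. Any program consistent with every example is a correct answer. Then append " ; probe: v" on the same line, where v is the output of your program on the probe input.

take(2) | map_neg | reverse ; probe: [2, 39]

Check, running the answer program on each example:
  [5, -48, 47, -5, -22, -25, -5] -> [5, -48] -> [-5, 48] -> [48, -5]
  [-34, 33, -4, -18, -6, -36, 37, 48, 39] -> [-34, 33] -> [34, -33] -> [-33, 34]
  [47, -28, -40] -> [47, -28] -> [-47, 28] -> [28, -47]
  [-42, 16, 50, -40, -49] -> [-42, 16] -> [42, -16] -> [-16, 42]
  [-48, -39, 12, -24, -11, -4, -40] -> [-48, -39] -> [48, 39] -> [39, 48]
  probe: [-39, -2, -45, -44, 31, -19, 5, 25] -> [-39, -2] -> [39, 2] -> [2, 39]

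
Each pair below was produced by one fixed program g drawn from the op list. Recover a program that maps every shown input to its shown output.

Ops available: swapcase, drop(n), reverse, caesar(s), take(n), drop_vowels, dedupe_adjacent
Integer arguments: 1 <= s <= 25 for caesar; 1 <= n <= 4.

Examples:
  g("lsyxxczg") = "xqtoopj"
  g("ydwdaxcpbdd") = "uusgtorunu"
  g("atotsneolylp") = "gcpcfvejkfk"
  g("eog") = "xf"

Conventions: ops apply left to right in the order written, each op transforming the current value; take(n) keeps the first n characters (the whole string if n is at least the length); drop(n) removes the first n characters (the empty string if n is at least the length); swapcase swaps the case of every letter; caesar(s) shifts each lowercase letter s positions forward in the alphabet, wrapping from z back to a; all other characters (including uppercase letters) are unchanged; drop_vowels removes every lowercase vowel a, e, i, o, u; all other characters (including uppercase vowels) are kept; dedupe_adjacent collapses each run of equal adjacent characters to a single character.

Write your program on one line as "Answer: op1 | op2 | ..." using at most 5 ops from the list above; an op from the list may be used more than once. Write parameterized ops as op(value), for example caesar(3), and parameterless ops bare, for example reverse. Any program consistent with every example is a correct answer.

caesar(11) | drop(1) | reverse | caesar(6)

Check, running the answer program on each example:
  "lsyxxczg" -> "wdjiinkr" -> "djiinkr" -> "rkniijd" -> "xqtoopj"
  "ydwdaxcpbdd" -> "joholinamoo" -> "oholinamoo" -> "oomaniloho" -> "uusgtorunu"
  "atotsneolylp" -> "lezedypzwjwa" -> "ezedypzwjwa" -> "awjwzpydeze" -> "gcpcfvejkfk"
  "eog" -> "pzr" -> "zr" -> "rz" -> "xf"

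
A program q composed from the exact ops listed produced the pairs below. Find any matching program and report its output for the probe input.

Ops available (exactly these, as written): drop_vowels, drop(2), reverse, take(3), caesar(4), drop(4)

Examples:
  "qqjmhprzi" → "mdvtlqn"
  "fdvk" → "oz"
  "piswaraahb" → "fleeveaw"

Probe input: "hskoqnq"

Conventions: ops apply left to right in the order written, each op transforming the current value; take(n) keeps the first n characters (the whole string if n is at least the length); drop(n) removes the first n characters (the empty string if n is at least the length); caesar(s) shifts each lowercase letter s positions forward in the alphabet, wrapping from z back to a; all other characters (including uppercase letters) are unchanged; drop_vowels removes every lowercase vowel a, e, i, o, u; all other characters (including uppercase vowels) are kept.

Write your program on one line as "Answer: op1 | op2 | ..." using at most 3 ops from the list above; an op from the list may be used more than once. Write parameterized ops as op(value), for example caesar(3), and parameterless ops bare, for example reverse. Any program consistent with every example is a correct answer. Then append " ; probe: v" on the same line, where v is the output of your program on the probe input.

caesar(4) | drop(2) | reverse ; probe: "uruso"

Check, running the answer program on each example:
  "qqjmhprzi" -> "uunqltvdm" -> "nqltvdm" -> "mdvtlqn"
  "fdvk" -> "jhzo" -> "zo" -> "oz"
  "piswaraahb" -> "tmwaeveelf" -> "waeveelf" -> "fleeveaw"
  probe: "hskoqnq" -> "lwosuru" -> "osuru" -> "uruso"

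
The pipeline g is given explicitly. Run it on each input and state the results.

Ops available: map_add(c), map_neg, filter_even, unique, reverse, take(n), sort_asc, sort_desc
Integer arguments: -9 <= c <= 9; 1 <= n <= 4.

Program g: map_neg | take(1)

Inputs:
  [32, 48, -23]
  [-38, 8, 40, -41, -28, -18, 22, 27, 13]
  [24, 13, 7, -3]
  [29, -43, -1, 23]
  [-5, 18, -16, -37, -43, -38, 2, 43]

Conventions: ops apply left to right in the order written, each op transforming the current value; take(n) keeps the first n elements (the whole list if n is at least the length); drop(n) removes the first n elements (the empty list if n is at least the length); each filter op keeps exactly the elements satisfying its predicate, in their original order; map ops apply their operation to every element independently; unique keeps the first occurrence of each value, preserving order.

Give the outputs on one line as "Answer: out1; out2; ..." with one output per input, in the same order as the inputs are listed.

[-32]; [38]; [-24]; [-29]; [5]

Execution, op by op:
  [32, 48, -23] -> [-32, -48, 23] -> [-32]
  [-38, 8, 40, -41, -28, -18, 22, 27, 13] -> [38, -8, -40, 41, 28, 18, -22, -27, -13] -> [38]
  [24, 13, 7, -3] -> [-24, -13, -7, 3] -> [-24]
  [29, -43, -1, 23] -> [-29, 43, 1, -23] -> [-29]
  [-5, 18, -16, -37, -43, -38, 2, 43] -> [5, -18, 16, 37, 43, 38, -2, -43] -> [5]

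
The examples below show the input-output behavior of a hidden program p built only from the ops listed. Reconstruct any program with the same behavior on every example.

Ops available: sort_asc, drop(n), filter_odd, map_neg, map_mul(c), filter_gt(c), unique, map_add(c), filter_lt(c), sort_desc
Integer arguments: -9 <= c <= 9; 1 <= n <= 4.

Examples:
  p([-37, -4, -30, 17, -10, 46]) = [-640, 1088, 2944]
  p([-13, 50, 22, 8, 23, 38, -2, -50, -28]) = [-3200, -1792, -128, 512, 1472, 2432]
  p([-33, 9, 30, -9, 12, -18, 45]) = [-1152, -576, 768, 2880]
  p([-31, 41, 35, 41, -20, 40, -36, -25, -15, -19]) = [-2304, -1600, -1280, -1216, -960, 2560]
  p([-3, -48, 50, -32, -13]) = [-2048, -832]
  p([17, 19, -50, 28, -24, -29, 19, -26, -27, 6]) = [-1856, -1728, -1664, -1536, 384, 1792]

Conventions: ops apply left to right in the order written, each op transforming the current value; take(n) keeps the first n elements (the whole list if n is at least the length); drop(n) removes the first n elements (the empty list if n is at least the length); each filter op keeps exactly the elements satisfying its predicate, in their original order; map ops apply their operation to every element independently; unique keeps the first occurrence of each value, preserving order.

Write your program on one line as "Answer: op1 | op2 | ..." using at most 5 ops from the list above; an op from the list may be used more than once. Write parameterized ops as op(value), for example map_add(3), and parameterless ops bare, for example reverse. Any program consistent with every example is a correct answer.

unique | drop(3) | map_mul(-8) | map_mul(-8) | sort_asc

Check, running the answer program on each example:
  [-37, -4, -30, 17, -10, 46] -> [-37, -4, -30, 17, -10, 46] -> [17, -10, 46] -> [-136, 80, -368] -> [1088, -640, 2944] -> [-640, 1088, 2944]
  [-13, 50, 22, 8, 23, 38, -2, -50, -28] -> [-13, 50, 22, 8, 23, 38, -2, -50, -28] -> [8, 23, 38, -2, -50, -28] -> [-64, -184, -304, 16, 400, 224] -> [512, 1472, 2432, -128, -3200, -1792] -> [-3200, -1792, -128, 512, 1472, 2432]
  [-33, 9, 30, -9, 12, -18, 45] -> [-33, 9, 30, -9, 12, -18, 45] -> [-9, 12, -18, 45] -> [72, -96, 144, -360] -> [-576, 768, -1152, 2880] -> [-1152, -576, 768, 2880]
  [-31, 41, 35, 41, -20, 40, -36, -25, -15, -19] -> [-31, 41, 35, -20, 40, -36, -25, -15, -19] -> [-20, 40, -36, -25, -15, -19] -> [160, -320, 288, 200, 120, 152] -> [-1280, 2560, -2304, -1600, -960, -1216] -> [-2304, -1600, -1280, -1216, -960, 2560]
  [-3, -48, 50, -32, -13] -> [-3, -48, 50, -32, -13] -> [-32, -13] -> [256, 104] -> [-2048, -832] -> [-2048, -832]
  [17, 19, -50, 28, -24, -29, 19, -26, -27, 6] -> [17, 19, -50, 28, -24, -29, -26, -27, 6] -> [28, -24, -29, -26, -27, 6] -> [-224, 192, 232, 208, 216, -48] -> [1792, -1536, -1856, -1664, -1728, 384] -> [-1856, -1728, -1664, -1536, 384, 1792]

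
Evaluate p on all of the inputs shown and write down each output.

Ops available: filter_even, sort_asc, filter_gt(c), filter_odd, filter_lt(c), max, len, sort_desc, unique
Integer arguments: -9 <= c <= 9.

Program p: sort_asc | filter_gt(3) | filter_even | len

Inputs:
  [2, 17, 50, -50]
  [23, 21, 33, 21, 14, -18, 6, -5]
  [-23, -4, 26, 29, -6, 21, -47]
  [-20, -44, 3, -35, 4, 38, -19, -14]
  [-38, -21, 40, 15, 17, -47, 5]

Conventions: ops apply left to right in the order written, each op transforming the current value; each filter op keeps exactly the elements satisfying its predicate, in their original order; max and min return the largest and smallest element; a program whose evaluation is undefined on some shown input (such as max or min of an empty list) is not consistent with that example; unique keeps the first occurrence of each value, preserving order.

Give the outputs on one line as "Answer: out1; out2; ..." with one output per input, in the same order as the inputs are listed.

Execution, op by op:
  [2, 17, 50, -50] -> [-50, 2, 17, 50] -> [17, 50] -> [50] -> 1
  [23, 21, 33, 21, 14, -18, 6, -5] -> [-18, -5, 6, 14, 21, 21, 23, 33] -> [6, 14, 21, 21, 23, 33] -> [6, 14] -> 2
  [-23, -4, 26, 29, -6, 21, -47] -> [-47, -23, -6, -4, 21, 26, 29] -> [21, 26, 29] -> [26] -> 1
  [-20, -44, 3, -35, 4, 38, -19, -14] -> [-44, -35, -20, -19, -14, 3, 4, 38] -> [4, 38] -> [4, 38] -> 2
  [-38, -21, 40, 15, 17, -47, 5] -> [-47, -38, -21, 5, 15, 17, 40] -> [5, 15, 17, 40] -> [40] -> 1

1; 2; 1; 2; 1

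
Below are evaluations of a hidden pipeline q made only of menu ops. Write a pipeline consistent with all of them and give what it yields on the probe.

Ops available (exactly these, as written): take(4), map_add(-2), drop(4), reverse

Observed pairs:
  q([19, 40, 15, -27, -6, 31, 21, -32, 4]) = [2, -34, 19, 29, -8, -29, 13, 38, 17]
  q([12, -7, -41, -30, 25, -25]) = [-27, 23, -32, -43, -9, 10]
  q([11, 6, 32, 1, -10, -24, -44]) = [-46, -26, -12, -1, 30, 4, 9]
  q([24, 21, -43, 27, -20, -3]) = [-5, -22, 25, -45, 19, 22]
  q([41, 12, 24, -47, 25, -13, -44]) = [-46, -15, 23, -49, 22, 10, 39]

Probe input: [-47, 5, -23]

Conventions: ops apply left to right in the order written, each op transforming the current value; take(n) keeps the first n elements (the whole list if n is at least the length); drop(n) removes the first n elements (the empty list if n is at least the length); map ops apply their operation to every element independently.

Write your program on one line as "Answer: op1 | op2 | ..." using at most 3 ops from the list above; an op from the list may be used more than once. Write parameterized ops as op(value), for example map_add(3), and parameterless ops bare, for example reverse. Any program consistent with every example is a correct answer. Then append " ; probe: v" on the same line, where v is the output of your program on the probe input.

map_add(-2) | reverse ; probe: [-25, 3, -49]

Check, running the answer program on each example:
  [19, 40, 15, -27, -6, 31, 21, -32, 4] -> [17, 38, 13, -29, -8, 29, 19, -34, 2] -> [2, -34, 19, 29, -8, -29, 13, 38, 17]
  [12, -7, -41, -30, 25, -25] -> [10, -9, -43, -32, 23, -27] -> [-27, 23, -32, -43, -9, 10]
  [11, 6, 32, 1, -10, -24, -44] -> [9, 4, 30, -1, -12, -26, -46] -> [-46, -26, -12, -1, 30, 4, 9]
  [24, 21, -43, 27, -20, -3] -> [22, 19, -45, 25, -22, -5] -> [-5, -22, 25, -45, 19, 22]
  [41, 12, 24, -47, 25, -13, -44] -> [39, 10, 22, -49, 23, -15, -46] -> [-46, -15, 23, -49, 22, 10, 39]
  probe: [-47, 5, -23] -> [-49, 3, -25] -> [-25, 3, -49]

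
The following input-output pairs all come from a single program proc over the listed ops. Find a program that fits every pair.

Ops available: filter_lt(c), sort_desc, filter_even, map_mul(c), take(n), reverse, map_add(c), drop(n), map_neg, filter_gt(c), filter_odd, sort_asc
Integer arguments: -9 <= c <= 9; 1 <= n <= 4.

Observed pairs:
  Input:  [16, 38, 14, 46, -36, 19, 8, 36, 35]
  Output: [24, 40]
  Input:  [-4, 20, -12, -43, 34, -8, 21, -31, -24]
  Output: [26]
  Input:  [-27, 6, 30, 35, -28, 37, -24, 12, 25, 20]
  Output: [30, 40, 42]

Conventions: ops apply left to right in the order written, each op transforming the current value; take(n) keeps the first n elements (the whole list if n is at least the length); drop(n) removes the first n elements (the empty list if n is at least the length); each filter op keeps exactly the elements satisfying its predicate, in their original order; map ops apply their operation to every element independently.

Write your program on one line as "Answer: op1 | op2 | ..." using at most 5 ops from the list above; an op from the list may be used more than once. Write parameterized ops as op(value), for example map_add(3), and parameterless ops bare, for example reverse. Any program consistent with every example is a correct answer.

map_add(5) | filter_even | filter_gt(-7) | sort_asc

Check, running the answer program on each example:
  [16, 38, 14, 46, -36, 19, 8, 36, 35] -> [21, 43, 19, 51, -31, 24, 13, 41, 40] -> [24, 40] -> [24, 40] -> [24, 40]
  [-4, 20, -12, -43, 34, -8, 21, -31, -24] -> [1, 25, -7, -38, 39, -3, 26, -26, -19] -> [-38, 26, -26] -> [26] -> [26]
  [-27, 6, 30, 35, -28, 37, -24, 12, 25, 20] -> [-22, 11, 35, 40, -23, 42, -19, 17, 30, 25] -> [-22, 40, 42, 30] -> [40, 42, 30] -> [30, 40, 42]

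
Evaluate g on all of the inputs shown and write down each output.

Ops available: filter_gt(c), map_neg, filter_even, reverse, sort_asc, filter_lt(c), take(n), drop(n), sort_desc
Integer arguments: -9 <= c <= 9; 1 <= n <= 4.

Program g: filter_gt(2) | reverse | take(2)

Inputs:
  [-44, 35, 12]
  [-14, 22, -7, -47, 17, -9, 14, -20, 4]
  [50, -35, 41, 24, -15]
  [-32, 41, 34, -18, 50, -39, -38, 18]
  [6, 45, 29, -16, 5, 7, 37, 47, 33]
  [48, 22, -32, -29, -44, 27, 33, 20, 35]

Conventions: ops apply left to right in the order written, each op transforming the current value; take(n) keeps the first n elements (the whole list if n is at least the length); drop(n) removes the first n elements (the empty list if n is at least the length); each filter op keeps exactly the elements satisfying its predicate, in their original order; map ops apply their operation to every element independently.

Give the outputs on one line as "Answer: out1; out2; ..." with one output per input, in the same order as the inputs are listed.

[12, 35]; [4, 14]; [24, 41]; [18, 50]; [33, 47]; [35, 20]

Execution, op by op:
  [-44, 35, 12] -> [35, 12] -> [12, 35] -> [12, 35]
  [-14, 22, -7, -47, 17, -9, 14, -20, 4] -> [22, 17, 14, 4] -> [4, 14, 17, 22] -> [4, 14]
  [50, -35, 41, 24, -15] -> [50, 41, 24] -> [24, 41, 50] -> [24, 41]
  [-32, 41, 34, -18, 50, -39, -38, 18] -> [41, 34, 50, 18] -> [18, 50, 34, 41] -> [18, 50]
  [6, 45, 29, -16, 5, 7, 37, 47, 33] -> [6, 45, 29, 5, 7, 37, 47, 33] -> [33, 47, 37, 7, 5, 29, 45, 6] -> [33, 47]
  [48, 22, -32, -29, -44, 27, 33, 20, 35] -> [48, 22, 27, 33, 20, 35] -> [35, 20, 33, 27, 22, 48] -> [35, 20]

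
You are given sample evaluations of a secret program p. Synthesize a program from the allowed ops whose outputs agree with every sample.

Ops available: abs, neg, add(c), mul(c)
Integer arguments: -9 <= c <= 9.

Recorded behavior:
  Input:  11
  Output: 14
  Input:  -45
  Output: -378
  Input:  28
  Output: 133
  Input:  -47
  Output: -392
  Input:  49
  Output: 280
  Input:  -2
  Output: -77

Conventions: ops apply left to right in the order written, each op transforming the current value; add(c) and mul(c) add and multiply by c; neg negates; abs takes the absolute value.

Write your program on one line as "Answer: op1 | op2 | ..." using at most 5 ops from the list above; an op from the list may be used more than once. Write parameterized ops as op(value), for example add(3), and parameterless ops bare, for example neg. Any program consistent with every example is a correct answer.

neg | add(7) | add(2) | mul(-7)

Check, running the answer program on each example:
  11 -> -11 -> -4 -> -2 -> 14
  -45 -> 45 -> 52 -> 54 -> -378
  28 -> -28 -> -21 -> -19 -> 133
  -47 -> 47 -> 54 -> 56 -> -392
  49 -> -49 -> -42 -> -40 -> 280
  -2 -> 2 -> 9 -> 11 -> -77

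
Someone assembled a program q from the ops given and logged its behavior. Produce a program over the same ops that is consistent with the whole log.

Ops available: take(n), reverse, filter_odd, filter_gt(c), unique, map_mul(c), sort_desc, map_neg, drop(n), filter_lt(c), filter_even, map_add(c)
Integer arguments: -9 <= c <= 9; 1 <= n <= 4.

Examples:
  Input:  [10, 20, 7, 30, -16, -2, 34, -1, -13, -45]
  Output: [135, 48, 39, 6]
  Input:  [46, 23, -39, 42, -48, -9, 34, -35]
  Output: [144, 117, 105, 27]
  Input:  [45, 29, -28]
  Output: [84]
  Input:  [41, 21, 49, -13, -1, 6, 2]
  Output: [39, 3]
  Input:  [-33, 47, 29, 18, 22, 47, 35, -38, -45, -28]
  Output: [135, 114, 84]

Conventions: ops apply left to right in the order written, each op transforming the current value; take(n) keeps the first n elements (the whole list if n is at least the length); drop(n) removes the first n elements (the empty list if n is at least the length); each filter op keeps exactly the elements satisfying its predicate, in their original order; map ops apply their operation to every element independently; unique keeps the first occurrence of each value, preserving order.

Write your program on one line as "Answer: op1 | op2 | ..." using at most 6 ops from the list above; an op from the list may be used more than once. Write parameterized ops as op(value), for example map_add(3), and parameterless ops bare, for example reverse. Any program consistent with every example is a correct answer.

drop(1) | map_mul(-3) | sort_desc | take(4) | filter_gt(-6)

Check, running the answer program on each example:
  [10, 20, 7, 30, -16, -2, 34, -1, -13, -45] -> [20, 7, 30, -16, -2, 34, -1, -13, -45] -> [-60, -21, -90, 48, 6, -102, 3, 39, 135] -> [135, 48, 39, 6, 3, -21, -60, -90, -102] -> [135, 48, 39, 6] -> [135, 48, 39, 6]
  [46, 23, -39, 42, -48, -9, 34, -35] -> [23, -39, 42, -48, -9, 34, -35] -> [-69, 117, -126, 144, 27, -102, 105] -> [144, 117, 105, 27, -69, -102, -126] -> [144, 117, 105, 27] -> [144, 117, 105, 27]
  [45, 29, -28] -> [29, -28] -> [-87, 84] -> [84, -87] -> [84, -87] -> [84]
  [41, 21, 49, -13, -1, 6, 2] -> [21, 49, -13, -1, 6, 2] -> [-63, -147, 39, 3, -18, -6] -> [39, 3, -6, -18, -63, -147] -> [39, 3, -6, -18] -> [39, 3]
  [-33, 47, 29, 18, 22, 47, 35, -38, -45, -28] -> [47, 29, 18, 22, 47, 35, -38, -45, -28] -> [-141, -87, -54, -66, -141, -105, 114, 135, 84] -> [135, 114, 84, -54, -66, -87, -105, -141, -141] -> [135, 114, 84, -54] -> [135, 114, 84]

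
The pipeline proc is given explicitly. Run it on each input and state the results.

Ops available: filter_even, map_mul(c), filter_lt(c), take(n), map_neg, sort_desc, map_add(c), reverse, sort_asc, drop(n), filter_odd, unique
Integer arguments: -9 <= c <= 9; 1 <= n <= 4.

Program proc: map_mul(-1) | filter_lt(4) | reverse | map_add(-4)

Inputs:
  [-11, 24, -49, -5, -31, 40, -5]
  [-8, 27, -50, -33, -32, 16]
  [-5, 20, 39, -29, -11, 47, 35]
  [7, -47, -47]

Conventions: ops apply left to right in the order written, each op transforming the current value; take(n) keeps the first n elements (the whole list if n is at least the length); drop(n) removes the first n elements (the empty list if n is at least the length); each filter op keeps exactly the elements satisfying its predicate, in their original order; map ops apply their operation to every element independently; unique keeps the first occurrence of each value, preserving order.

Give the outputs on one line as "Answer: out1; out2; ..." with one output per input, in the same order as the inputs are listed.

[-44, -28]; [-20, -31]; [-39, -51, -43, -24]; [-11]

Execution, op by op:
  [-11, 24, -49, -5, -31, 40, -5] -> [11, -24, 49, 5, 31, -40, 5] -> [-24, -40] -> [-40, -24] -> [-44, -28]
  [-8, 27, -50, -33, -32, 16] -> [8, -27, 50, 33, 32, -16] -> [-27, -16] -> [-16, -27] -> [-20, -31]
  [-5, 20, 39, -29, -11, 47, 35] -> [5, -20, -39, 29, 11, -47, -35] -> [-20, -39, -47, -35] -> [-35, -47, -39, -20] -> [-39, -51, -43, -24]
  [7, -47, -47] -> [-7, 47, 47] -> [-7] -> [-7] -> [-11]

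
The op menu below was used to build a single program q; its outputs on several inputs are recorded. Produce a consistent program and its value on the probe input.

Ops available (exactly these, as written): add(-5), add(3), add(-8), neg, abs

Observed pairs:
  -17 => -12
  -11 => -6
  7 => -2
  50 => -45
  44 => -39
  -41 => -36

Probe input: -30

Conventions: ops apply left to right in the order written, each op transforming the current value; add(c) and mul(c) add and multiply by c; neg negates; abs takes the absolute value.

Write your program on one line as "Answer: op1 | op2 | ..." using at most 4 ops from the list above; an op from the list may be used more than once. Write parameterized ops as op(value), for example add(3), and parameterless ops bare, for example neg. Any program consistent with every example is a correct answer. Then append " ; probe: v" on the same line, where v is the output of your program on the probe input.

abs | add(-5) | neg ; probe: -25

Check, running the answer program on each example:
  -17 -> 17 -> 12 -> -12
  -11 -> 11 -> 6 -> -6
  7 -> 7 -> 2 -> -2
  50 -> 50 -> 45 -> -45
  44 -> 44 -> 39 -> -39
  -41 -> 41 -> 36 -> -36
  probe: -30 -> 30 -> 25 -> -25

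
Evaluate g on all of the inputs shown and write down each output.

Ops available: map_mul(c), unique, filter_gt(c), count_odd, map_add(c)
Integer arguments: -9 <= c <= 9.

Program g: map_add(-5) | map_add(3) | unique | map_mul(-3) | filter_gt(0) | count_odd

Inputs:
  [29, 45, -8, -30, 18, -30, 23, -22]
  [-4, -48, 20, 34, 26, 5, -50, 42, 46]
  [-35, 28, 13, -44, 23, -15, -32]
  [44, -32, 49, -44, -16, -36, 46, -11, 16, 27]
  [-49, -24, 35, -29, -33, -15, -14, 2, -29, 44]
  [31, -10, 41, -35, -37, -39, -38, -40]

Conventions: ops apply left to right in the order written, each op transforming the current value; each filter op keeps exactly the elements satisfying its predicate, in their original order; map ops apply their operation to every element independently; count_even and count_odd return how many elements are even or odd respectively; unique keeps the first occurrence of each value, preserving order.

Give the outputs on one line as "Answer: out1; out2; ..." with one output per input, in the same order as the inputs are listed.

0; 0; 2; 1; 4; 3

Execution, op by op:
  [29, 45, -8, -30, 18, -30, 23, -22] -> [24, 40, -13, -35, 13, -35, 18, -27] -> [27, 43, -10, -32, 16, -32, 21, -24] -> [27, 43, -10, -32, 16, 21, -24] -> [-81, -129, 30, 96, -48, -63, 72] -> [30, 96, 72] -> 0
  [-4, -48, 20, 34, 26, 5, -50, 42, 46] -> [-9, -53, 15, 29, 21, 0, -55, 37, 41] -> [-6, -50, 18, 32, 24, 3, -52, 40, 44] -> [-6, -50, 18, 32, 24, 3, -52, 40, 44] -> [18, 150, -54, -96, -72, -9, 156, -120, -132] -> [18, 150, 156] -> 0
  [-35, 28, 13, -44, 23, -15, -32] -> [-40, 23, 8, -49, 18, -20, -37] -> [-37, 26, 11, -46, 21, -17, -34] -> [-37, 26, 11, -46, 21, -17, -34] -> [111, -78, -33, 138, -63, 51, 102] -> [111, 138, 51, 102] -> 2
  [44, -32, 49, -44, -16, -36, 46, -11, 16, 27] -> [39, -37, 44, -49, -21, -41, 41, -16, 11, 22] -> [42, -34, 47, -46, -18, -38, 44, -13, 14, 25] -> [42, -34, 47, -46, -18, -38, 44, -13, 14, 25] -> [-126, 102, -141, 138, 54, 114, -132, 39, -42, -75] -> [102, 138, 54, 114, 39] -> 1
  [-49, -24, 35, -29, -33, -15, -14, 2, -29, 44] -> [-54, -29, 30, -34, -38, -20, -19, -3, -34, 39] -> [-51, -26, 33, -31, -35, -17, -16, 0, -31, 42] -> [-51, -26, 33, -31, -35, -17, -16, 0, 42] -> [153, 78, -99, 93, 105, 51, 48, 0, -126] -> [153, 78, 93, 105, 51, 48] -> 4
  [31, -10, 41, -35, -37, -39, -38, -40] -> [26, -15, 36, -40, -42, -44, -43, -45] -> [29, -12, 39, -37, -39, -41, -40, -42] -> [29, -12, 39, -37, -39, -41, -40, -42] -> [-87, 36, -117, 111, 117, 123, 120, 126] -> [36, 111, 117, 123, 120, 126] -> 3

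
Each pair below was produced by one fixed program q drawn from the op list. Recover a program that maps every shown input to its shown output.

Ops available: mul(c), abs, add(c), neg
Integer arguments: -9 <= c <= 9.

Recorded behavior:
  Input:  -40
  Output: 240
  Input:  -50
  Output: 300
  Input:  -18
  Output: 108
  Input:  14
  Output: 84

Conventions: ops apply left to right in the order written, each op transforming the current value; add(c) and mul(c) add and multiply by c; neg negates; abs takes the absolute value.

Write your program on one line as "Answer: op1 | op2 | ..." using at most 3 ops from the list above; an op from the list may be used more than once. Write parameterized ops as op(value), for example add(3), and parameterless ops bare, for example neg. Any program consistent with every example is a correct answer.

mul(-1) | mul(6) | abs

Check, running the answer program on each example:
  -40 -> 40 -> 240 -> 240
  -50 -> 50 -> 300 -> 300
  -18 -> 18 -> 108 -> 108
  14 -> -14 -> -84 -> 84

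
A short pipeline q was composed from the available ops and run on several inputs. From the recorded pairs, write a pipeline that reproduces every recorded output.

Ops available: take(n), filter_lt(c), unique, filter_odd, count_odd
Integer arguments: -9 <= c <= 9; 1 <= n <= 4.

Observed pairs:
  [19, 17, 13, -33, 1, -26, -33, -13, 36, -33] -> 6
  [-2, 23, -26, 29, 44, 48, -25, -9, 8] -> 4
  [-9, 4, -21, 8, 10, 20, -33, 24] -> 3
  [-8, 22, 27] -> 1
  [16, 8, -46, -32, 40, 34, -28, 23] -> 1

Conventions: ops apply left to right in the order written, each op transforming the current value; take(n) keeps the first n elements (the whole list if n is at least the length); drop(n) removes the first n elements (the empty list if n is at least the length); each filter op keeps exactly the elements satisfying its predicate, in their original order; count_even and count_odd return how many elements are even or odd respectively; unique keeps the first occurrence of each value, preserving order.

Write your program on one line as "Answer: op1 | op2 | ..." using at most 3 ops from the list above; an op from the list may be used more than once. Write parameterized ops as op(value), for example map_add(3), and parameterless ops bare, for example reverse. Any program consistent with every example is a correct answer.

unique | count_odd

Check, running the answer program on each example:
  [19, 17, 13, -33, 1, -26, -33, -13, 36, -33] -> [19, 17, 13, -33, 1, -26, -13, 36] -> 6
  [-2, 23, -26, 29, 44, 48, -25, -9, 8] -> [-2, 23, -26, 29, 44, 48, -25, -9, 8] -> 4
  [-9, 4, -21, 8, 10, 20, -33, 24] -> [-9, 4, -21, 8, 10, 20, -33, 24] -> 3
  [-8, 22, 27] -> [-8, 22, 27] -> 1
  [16, 8, -46, -32, 40, 34, -28, 23] -> [16, 8, -46, -32, 40, 34, -28, 23] -> 1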